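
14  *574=8036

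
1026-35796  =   - 34770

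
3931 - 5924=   -1993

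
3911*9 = 35199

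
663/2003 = 663/2003 = 0.33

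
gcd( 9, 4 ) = 1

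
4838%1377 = 707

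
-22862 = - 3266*7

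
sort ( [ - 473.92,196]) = [ -473.92 , 196 ] 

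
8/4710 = 4/2355 = 0.00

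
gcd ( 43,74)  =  1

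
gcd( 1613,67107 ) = 1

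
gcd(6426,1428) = 714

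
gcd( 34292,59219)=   1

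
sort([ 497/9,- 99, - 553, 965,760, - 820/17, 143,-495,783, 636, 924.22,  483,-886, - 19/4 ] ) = [ - 886, - 553,-495, - 99, - 820/17, -19/4, 497/9, 143, 483, 636, 760, 783 , 924.22,965 ]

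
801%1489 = 801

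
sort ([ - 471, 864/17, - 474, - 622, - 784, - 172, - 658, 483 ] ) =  [ - 784,-658,-622, - 474  ,-471, - 172,864/17,483] 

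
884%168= 44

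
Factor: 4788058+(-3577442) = 2^3*11^1*13757^1 = 1210616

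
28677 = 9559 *3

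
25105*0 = 0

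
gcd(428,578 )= 2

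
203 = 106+97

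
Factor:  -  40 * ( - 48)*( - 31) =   -  59520 =- 2^7*3^1*5^1* 31^1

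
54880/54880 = 1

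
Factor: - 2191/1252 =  - 7/4 = -  2^( - 2)*7^1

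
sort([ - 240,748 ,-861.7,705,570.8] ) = [ - 861.7,  -  240,570.8, 705,748 ]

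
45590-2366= 43224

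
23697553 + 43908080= 67605633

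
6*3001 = 18006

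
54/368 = 27/184 = 0.15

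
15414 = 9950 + 5464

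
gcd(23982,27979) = 3997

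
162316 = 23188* 7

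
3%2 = 1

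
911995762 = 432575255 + 479420507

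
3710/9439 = 3710/9439=0.39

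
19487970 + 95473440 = 114961410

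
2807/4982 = 2807/4982= 0.56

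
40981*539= 22088759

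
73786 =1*73786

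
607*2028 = 1230996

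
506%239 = 28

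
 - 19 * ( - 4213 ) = 80047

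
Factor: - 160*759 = -2^5*3^1*5^1*11^1*23^1 = - 121440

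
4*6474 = 25896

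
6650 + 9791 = 16441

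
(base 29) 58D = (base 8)10542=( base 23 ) 89b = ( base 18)DD4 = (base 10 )4450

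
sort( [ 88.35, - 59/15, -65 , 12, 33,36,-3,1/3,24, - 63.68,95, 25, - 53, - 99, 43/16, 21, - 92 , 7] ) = [- 99, - 92,-65, -63.68, - 53,-59/15, - 3,  1/3,43/16, 7, 12,  21, 24,  25,33,36,88.35,95]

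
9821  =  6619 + 3202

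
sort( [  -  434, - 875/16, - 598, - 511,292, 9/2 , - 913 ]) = [  -  913, - 598,- 511, - 434,  -  875/16, 9/2, 292 ] 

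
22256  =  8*2782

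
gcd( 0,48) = 48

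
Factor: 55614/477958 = 69/593 = 3^1*23^1*593^( - 1)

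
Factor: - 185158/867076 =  - 92579/433538 = - 2^( - 1)*7^( - 1 )*43^1 * 173^( - 1)*179^( - 1)*2153^1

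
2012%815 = 382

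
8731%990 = 811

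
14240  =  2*7120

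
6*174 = 1044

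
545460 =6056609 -5511149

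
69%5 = 4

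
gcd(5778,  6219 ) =9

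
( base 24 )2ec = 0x5dc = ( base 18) 4b6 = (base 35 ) 17U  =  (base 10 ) 1500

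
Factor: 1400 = 2^3 * 5^2*7^1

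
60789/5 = 12157 + 4/5 = 12157.80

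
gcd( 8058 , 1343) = 1343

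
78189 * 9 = 703701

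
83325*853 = 71076225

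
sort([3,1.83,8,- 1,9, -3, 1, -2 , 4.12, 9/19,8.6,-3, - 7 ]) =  [ - 7,-3, - 3, - 2, - 1, 9/19,1,1.83, 3, 4.12,8 , 8.6,9]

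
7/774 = 7/774 = 0.01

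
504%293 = 211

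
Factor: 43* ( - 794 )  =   - 34142  =  - 2^1*43^1 * 397^1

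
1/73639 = 1/73639 = 0.00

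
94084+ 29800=123884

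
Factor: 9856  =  2^7*7^1*11^1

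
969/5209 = 969/5209 = 0.19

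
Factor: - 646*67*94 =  - 2^2* 17^1*19^1*47^1*67^1 = - 4068508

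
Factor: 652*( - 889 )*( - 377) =218519756 = 2^2*7^1*13^1*  29^1*127^1*163^1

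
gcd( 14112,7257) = 3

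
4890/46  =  106 + 7/23 = 106.30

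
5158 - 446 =4712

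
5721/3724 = 1  +  1997/3724 = 1.54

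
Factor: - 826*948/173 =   -  2^3*3^1*7^1 * 59^1*79^1*173^( - 1) = -783048/173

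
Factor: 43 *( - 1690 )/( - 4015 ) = 14534/803 = 2^1 * 11^( - 1 )*13^2*43^1*73^(-1) 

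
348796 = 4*87199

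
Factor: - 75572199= - 3^2 *43^1*195277^1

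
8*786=6288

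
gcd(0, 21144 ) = 21144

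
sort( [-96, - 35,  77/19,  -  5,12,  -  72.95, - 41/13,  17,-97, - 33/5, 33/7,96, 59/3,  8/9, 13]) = [  -  97,-96, - 72.95 ,- 35,-33/5,-5,-41/13,8/9,77/19, 33/7,12,13, 17,59/3,96] 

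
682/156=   341/78 = 4.37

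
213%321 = 213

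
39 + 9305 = 9344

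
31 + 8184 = 8215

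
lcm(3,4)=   12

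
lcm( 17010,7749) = 697410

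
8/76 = 2/19 = 0.11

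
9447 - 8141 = 1306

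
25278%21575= 3703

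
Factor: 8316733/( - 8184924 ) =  - 2^ (-2) * 3^ ( - 2 )  *  11^(-2 )*149^1*1879^(- 1 )*55817^1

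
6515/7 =930 + 5/7 = 930.71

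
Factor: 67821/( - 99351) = -3^(-1 )*7^( - 1 ) * 13^1*19^( - 1 )*37^1*47^1* 83^ (- 1 ) = -22607/33117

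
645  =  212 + 433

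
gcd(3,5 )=1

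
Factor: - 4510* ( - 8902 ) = 2^2*5^1*11^1*41^1*4451^1=40148020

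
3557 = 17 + 3540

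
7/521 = 7/521 = 0.01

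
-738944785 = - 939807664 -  - 200862879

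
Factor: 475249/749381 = 23^1*449^( - 1 ) * 1669^ ( - 1)*20663^1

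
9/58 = 9/58 = 0.16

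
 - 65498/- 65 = 65498/65 = 1007.66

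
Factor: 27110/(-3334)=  - 13555/1667=- 5^1*1667^( - 1 )*2711^1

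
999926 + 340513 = 1340439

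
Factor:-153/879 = -51/293 = -3^1*17^1*293^(-1)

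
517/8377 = 517/8377 = 0.06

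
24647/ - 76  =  -24647/76 = - 324.30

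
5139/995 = 5139/995 = 5.16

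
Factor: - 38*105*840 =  - 2^4 *3^2 * 5^2 * 7^2*19^1=- 3351600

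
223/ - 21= - 223/21 = -10.62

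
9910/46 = 4955/23 = 215.43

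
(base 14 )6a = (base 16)5E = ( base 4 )1132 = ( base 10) 94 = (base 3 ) 10111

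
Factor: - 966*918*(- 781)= 2^2*  3^4*7^1 * 11^1*17^1*23^1*71^1 =692581428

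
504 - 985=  - 481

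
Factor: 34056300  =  2^2*3^1*5^2*61^1*1861^1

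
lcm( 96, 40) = 480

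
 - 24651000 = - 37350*660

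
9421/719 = 9421/719 = 13.10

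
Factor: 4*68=2^4*17^1=272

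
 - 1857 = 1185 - 3042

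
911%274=89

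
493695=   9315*53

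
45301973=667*67919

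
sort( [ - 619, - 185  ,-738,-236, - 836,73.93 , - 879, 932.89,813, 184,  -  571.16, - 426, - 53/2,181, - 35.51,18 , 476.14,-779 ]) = [ - 879, -836 , - 779, - 738, - 619, - 571.16 , - 426, - 236, - 185, - 35.51, - 53/2,18,73.93 , 181 , 184, 476.14,  813, 932.89 ]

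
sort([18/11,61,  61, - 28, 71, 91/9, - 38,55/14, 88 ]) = [ - 38, - 28,18/11,55/14,91/9, 61, 61,  71, 88 ] 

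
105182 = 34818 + 70364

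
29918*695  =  20793010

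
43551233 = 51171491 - 7620258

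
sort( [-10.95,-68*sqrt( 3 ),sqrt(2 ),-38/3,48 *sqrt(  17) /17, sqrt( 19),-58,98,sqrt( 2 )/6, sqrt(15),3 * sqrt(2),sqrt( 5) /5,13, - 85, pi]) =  [ - 68*sqrt(3),-85, - 58, - 38/3,- 10.95, sqrt( 2 )/6, sqrt(5) /5, sqrt( 2 ),pi,sqrt(15),  3*sqrt( 2),sqrt( 19 ), 48*sqrt(17) /17 , 13, 98]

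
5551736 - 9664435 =-4112699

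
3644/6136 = 911/1534=0.59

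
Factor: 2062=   2^1* 1031^1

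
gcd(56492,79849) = 1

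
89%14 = 5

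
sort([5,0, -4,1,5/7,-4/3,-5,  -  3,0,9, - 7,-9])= [ - 9,-7,-5, - 4 , - 3, - 4/3, 0,0,5/7, 1,  5, 9] 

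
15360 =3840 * 4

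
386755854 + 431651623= 818407477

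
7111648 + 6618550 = 13730198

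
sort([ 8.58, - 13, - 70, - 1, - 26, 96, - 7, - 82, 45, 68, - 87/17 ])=[ - 82, -70, -26, - 13, - 7, - 87/17, - 1, 8.58,  45  ,  68, 96]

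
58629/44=1332+21/44 = 1332.48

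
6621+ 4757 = 11378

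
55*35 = 1925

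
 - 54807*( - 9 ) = 493263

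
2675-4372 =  - 1697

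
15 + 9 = 24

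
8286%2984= 2318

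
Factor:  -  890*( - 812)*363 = 2^3*3^1*5^1*  7^1*11^2*29^1*89^1 = 262332840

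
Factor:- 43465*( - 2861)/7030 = 2^( - 1 )*19^ ( - 1 ) * 37^( - 1) * 2861^1*8693^1  =  24870673/1406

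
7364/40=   1841/10 = 184.10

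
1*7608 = 7608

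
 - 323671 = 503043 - 826714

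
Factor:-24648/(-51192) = 13/27 = 3^(  -  3)*13^1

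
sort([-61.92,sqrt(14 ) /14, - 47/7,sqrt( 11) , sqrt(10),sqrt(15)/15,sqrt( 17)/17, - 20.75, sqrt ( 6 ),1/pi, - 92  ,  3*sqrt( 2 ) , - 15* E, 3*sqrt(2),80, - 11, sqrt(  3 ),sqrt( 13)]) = [-92, - 61.92, - 15*E, - 20.75, - 11, -47/7,sqrt( 17 ) /17, sqrt ( 15)/15,sqrt( 14)/14,1/pi,sqrt( 3),sqrt ( 6 ), sqrt( 10 ),  sqrt (11 ),  sqrt (13),3*sqrt( 2) , 3*sqrt( 2),80] 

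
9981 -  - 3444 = 13425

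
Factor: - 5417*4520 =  - 2^3*5^1 *113^1*5417^1 =- 24484840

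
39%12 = 3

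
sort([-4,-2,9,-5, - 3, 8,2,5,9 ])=[-5,-4 ,- 3,  -  2,2, 5, 8, 9, 9 ]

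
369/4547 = 369/4547 = 0.08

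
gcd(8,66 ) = 2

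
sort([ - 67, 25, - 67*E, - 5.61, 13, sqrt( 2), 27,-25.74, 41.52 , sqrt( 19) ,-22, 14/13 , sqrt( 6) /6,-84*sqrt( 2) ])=[ - 67*E,-84*sqrt( 2),-67, - 25.74, - 22,-5.61, sqrt( 6)/6,14/13, sqrt(2), sqrt( 19 ), 13, 25, 27, 41.52 ]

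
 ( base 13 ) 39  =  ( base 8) 60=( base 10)48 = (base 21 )26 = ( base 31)1h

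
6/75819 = 2/25273 = 0.00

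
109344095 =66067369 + 43276726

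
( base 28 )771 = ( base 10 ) 5685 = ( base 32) 5hl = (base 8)13065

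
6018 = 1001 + 5017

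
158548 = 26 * 6098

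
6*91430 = 548580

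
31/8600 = 31/8600=0.00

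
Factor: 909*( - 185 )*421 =-3^2 *5^1*37^1*101^1*421^1=- 70797465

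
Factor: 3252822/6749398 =1626411/3374699 = 3^1* 53^2*151^( - 1 )*193^1*22349^( - 1 ) 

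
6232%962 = 460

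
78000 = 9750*8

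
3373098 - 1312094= 2061004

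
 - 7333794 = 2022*(  -  3627 ) 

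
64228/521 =123 + 145/521 = 123.28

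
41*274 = 11234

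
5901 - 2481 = 3420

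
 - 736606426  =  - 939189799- - 202583373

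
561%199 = 163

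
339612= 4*84903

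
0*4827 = 0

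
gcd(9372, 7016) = 4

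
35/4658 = 35/4658 = 0.01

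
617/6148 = 617/6148 = 0.10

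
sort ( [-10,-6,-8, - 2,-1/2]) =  [-10, - 8, - 6 ,-2, - 1/2]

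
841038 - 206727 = 634311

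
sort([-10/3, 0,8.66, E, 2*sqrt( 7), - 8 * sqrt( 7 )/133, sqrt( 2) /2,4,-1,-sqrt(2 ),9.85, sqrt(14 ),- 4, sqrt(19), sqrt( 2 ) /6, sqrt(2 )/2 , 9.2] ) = [-4, - 10/3,-sqrt( 2), - 1, - 8*sqrt ( 7) /133, 0,  sqrt( 2 )/6,  sqrt( 2) /2, sqrt( 2) /2, E,  sqrt( 14),4, sqrt ( 19 ), 2*sqrt(7),8.66,9.2, 9.85]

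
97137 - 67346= 29791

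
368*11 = 4048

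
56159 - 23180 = 32979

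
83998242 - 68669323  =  15328919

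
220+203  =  423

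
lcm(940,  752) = 3760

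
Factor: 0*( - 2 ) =0^1=0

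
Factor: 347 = 347^1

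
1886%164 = 82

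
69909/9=23303/3 = 7767.67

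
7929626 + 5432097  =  13361723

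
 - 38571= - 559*69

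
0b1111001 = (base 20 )61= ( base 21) 5g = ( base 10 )121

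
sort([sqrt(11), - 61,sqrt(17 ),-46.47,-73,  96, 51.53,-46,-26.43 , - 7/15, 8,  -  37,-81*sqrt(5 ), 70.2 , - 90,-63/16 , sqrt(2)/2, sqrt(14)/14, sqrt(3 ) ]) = [-81*sqrt(5), -90,-73, - 61,-46.47, - 46 , - 37, - 26.43,  -  63/16,- 7/15,sqrt( 14)/14 , sqrt( 2 ) /2,sqrt( 3 ),sqrt( 11),  sqrt(17),8 , 51.53, 70.2,96 ]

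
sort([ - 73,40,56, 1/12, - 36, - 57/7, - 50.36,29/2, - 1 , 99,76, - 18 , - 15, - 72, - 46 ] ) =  [ - 73,-72, - 50.36, - 46,-36,-18, - 15, - 57/7,  -  1,1/12,29/2, 40, 56, 76, 99 ] 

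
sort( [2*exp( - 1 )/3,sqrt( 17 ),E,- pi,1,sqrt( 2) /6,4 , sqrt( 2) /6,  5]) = [ - pi,sqrt( 2 )/6, sqrt ( 2)/6,2*exp( - 1 )/3,1,E  ,  4, sqrt( 17 ),5 ]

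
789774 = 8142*97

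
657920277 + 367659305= 1025579582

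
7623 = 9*847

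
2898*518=1501164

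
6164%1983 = 215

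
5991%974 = 147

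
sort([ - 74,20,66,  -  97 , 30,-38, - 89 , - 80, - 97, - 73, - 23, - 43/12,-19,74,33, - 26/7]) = [ - 97, - 97,  -  89 , - 80 , - 74, - 73, - 38, - 23, -19,-26/7, - 43/12,20 , 30,33, 66, 74] 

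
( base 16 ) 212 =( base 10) 530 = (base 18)1b8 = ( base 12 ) 382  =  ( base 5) 4110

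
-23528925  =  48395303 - 71924228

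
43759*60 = 2625540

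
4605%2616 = 1989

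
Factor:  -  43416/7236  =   - 2^1 * 3^1 = -6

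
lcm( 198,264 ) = 792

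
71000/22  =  3227+3/11 = 3227.27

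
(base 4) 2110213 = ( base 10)9511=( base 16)2527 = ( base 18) 1B67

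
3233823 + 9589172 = 12822995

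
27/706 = 27/706 =0.04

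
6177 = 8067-1890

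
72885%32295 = 8295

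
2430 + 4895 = 7325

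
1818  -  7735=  - 5917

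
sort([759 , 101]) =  [101, 759]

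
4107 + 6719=10826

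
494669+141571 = 636240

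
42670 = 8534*5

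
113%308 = 113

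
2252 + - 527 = 1725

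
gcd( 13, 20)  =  1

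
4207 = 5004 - 797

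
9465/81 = 3155/27 = 116.85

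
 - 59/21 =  - 59/21 = - 2.81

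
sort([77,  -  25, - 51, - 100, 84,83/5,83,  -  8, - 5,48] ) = [ - 100, - 51, - 25,-8,-5,83/5,48, 77,83, 84 ]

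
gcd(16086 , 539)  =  7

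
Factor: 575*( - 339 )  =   -3^1*5^2*23^1*113^1 = - 194925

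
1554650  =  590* 2635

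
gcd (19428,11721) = 3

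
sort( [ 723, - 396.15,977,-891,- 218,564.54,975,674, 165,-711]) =[ - 891, - 711, - 396.15, - 218, 165, 564.54,674, 723,975,977] 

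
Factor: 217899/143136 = 341/224 = 2^ ( - 5)*7^ (-1)*11^1*31^1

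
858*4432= 3802656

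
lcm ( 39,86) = 3354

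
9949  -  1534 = 8415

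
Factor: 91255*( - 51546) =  - 4703830230 = - 2^1*3^1* 5^1*11^2*71^1 * 18251^1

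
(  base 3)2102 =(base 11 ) 5A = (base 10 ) 65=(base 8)101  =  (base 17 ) 3E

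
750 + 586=1336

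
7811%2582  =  65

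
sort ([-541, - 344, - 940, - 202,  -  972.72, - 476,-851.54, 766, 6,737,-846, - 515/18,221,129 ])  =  [-972.72, - 940  ,-851.54,  -  846, - 541 ,- 476, - 344, - 202 , - 515/18,  6,  129, 221,737,766] 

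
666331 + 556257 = 1222588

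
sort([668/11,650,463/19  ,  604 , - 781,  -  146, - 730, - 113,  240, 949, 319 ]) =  [ - 781, - 730 ,-146, - 113,463/19,668/11, 240,319, 604 , 650,949]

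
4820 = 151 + 4669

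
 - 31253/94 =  - 333+ 49/94=-332.48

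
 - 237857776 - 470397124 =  - 708254900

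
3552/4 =888 = 888.00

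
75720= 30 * 2524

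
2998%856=430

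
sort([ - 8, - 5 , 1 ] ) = [ - 8, - 5, 1]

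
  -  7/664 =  - 1 + 657/664 = -0.01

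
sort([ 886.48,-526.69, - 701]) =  [-701, - 526.69,  886.48]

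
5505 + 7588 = 13093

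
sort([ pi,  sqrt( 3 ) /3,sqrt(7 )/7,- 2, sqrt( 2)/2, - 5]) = [ - 5, - 2,  sqrt(7)/7, sqrt(3 )/3, sqrt(2 ) /2, pi]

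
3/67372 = 3/67372=0.00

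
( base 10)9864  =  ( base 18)1c80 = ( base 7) 40521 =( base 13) 464A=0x2688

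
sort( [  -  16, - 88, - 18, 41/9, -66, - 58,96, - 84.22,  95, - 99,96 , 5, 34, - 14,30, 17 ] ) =[ - 99, - 88, - 84.22, -66, - 58,  -  18, - 16,  -  14,  41/9, 5, 17, 30, 34, 95, 96, 96] 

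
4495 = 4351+144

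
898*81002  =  72739796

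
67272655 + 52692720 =119965375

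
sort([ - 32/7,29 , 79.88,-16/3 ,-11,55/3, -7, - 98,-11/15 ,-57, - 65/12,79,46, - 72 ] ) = [ - 98  , - 72 , - 57, - 11 , - 7, - 65/12, - 16/3 , - 32/7, - 11/15,55/3, 29,46, 79,79.88]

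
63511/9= 63511/9 = 7056.78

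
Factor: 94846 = 2^1*47^1*1009^1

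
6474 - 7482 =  - 1008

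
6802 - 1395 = 5407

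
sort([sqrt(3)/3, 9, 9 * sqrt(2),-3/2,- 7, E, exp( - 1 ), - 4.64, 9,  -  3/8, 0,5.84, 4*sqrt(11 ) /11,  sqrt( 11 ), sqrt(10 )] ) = [-7, - 4.64, - 3/2,-3/8,0, exp ( - 1), sqrt ( 3 )/3, 4*sqrt( 11)/11,E , sqrt (10 ),sqrt( 11),5.84, 9, 9, 9 *sqrt( 2 )]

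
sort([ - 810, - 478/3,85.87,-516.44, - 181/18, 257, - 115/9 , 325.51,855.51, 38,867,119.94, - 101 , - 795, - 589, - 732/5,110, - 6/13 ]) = [ - 810, - 795, - 589, - 516.44, - 478/3, - 732/5, - 101, - 115/9  , - 181/18, - 6/13, 38, 85.87 , 110, 119.94, 257, 325.51 , 855.51, 867] 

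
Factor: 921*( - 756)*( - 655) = 456060780=2^2*3^4*5^1*7^1*131^1*307^1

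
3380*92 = 310960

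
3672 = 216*17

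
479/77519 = 479/77519 = 0.01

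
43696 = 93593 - 49897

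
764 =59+705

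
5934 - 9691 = -3757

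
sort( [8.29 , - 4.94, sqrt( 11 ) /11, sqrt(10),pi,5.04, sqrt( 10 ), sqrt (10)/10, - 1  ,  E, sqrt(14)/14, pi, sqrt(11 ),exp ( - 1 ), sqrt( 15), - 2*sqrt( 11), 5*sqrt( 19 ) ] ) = [ - 2 * sqrt (11), - 4.94, - 1 , sqrt(14) /14, sqrt ( 11) /11,sqrt (10 ) /10, exp( - 1 ),  E , pi, pi, sqrt( 10), sqrt( 10) , sqrt(11), sqrt( 15 ),5.04, 8.29,5 *sqrt(19 )]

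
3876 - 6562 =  - 2686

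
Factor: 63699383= 11^1*43^1*137^1*983^1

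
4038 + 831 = 4869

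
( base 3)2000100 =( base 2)10110111011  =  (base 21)36I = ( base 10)1467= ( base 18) 499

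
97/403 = 97/403 = 0.24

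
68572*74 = 5074328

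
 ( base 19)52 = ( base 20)4h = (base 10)97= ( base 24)41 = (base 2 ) 1100001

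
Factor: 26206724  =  2^2 * 17^1 * 385393^1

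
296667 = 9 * 32963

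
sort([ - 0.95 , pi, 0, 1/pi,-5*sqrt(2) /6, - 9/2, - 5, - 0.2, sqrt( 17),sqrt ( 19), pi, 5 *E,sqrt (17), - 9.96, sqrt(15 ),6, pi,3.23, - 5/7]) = [ -9.96, - 5, - 9/2, - 5 * sqrt(2) /6,  -  0.95,-5/7,-0.2,0, 1/pi, pi, pi, pi, 3.23, sqrt( 15) , sqrt(  17), sqrt ( 17), sqrt( 19) , 6, 5*E]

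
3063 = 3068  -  5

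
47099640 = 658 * 71580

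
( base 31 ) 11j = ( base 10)1011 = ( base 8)1763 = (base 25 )1fb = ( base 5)13021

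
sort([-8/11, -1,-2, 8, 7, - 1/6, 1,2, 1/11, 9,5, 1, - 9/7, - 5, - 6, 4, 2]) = [ - 6 ,  -  5,  -  2, - 9/7,  -  1, - 8/11, - 1/6,  1/11,1, 1, 2, 2, 4, 5, 7, 8, 9 ] 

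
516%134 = 114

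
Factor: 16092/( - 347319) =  - 12/259 = - 2^2*3^1 * 7^ ( - 1)*37^ (-1 )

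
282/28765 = 282/28765 = 0.01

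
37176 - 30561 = 6615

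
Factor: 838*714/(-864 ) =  - 2^( - 3 )*3^( - 2)*7^1*17^1*419^1 = -49861/72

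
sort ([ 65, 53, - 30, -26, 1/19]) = [ - 30 ,-26,1/19, 53,  65]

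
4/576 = 1/144  =  0.01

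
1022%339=5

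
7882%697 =215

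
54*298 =16092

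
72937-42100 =30837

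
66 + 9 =75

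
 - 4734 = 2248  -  6982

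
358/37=9+25/37 =9.68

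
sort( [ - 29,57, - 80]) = [ - 80 , - 29,  57 ] 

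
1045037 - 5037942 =-3992905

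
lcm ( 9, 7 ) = 63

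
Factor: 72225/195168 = 225/608 =2^( - 5 ) * 3^2 * 5^2*19^(-1 ) 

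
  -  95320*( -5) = 476600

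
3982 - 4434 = - 452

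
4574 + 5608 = 10182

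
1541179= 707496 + 833683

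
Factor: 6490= 2^1*5^1*11^1 * 59^1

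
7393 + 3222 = 10615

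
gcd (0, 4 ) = 4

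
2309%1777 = 532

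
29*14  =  406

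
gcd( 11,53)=1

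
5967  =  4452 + 1515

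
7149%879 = 117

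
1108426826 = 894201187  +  214225639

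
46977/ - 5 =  - 46977/5 = - 9395.40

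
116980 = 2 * 58490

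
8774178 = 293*29946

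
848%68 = 32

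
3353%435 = 308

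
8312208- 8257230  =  54978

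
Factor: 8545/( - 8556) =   -  2^( - 2)*3^( - 1)*5^1*23^ ( - 1)* 31^(-1) * 1709^1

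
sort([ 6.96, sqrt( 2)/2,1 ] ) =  [ sqrt( 2)/2, 1,6.96 ]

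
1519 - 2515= - 996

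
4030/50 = 80+3/5 = 80.60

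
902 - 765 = 137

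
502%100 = 2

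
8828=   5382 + 3446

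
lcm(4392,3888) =237168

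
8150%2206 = 1532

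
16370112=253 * 64704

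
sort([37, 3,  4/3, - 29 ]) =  [ - 29, 4/3,3, 37 ]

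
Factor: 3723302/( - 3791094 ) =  - 1861651/1895547=   - 3^( - 1 )* 11^1*37^( - 1 ) *17077^( - 1) * 169241^1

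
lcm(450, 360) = 1800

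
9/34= 9/34 = 0.26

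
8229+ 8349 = 16578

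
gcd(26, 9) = 1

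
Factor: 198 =2^1 * 3^2*11^1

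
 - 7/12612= - 1 + 12605/12612 = -  0.00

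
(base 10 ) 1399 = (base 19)3gc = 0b10101110111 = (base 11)1062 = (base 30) 1GJ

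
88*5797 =510136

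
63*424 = 26712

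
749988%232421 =52725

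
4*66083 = 264332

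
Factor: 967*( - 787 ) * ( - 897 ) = 682643013 = 3^1*13^1*23^1*787^1* 967^1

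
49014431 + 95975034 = 144989465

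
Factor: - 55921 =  - 55921^1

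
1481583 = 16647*89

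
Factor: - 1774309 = -43^1 * 41263^1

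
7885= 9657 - 1772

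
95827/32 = 2994  +  19/32= 2994.59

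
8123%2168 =1619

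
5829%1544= 1197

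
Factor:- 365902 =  - 2^1*19^1*9629^1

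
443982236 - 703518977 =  - 259536741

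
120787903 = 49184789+71603114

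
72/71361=8/7929 = 0.00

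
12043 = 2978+9065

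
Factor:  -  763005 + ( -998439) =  - 2^2*3^2 * 113^1*433^1 = - 1761444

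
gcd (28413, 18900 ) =63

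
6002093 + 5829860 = 11831953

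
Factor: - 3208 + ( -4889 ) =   -  3^1*2699^1  =  - 8097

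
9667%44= 31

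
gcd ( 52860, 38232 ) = 12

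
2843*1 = 2843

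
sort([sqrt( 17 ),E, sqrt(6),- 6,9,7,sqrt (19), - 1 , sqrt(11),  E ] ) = [ - 6, -1,sqrt(6 ),E, E,  sqrt(11),sqrt(17 ),sqrt( 19),  7,  9]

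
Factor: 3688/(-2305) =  - 8/5=- 2^3*5^( - 1) 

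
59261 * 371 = 21985831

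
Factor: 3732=2^2 * 3^1 * 311^1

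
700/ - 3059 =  - 1  +  337/437 = -0.23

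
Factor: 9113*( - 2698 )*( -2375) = 2^1*5^3 * 13^1 *19^2*71^1*701^1=58393825750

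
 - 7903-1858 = -9761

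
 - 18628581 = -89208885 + 70580304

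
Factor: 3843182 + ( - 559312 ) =2^1*5^1*541^1*607^1 = 3283870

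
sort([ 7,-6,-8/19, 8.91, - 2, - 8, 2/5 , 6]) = [  -  8, - 6, -2,-8/19,2/5,6,7 , 8.91]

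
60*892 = 53520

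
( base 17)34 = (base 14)3D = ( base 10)55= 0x37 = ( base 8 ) 67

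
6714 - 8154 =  - 1440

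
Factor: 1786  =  2^1 * 19^1*47^1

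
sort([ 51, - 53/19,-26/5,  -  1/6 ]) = [ - 26/5,-53/19, - 1/6,51] 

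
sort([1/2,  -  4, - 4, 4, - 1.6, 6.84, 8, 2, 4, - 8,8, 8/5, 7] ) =[  -  8 , - 4, - 4,  -  1.6,1/2 , 8/5,2,4,4, 6.84,7, 8, 8 ]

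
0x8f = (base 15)98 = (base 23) 65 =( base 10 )143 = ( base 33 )4B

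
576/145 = 576/145 = 3.97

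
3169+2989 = 6158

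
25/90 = 5/18 = 0.28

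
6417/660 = 2139/220 = 9.72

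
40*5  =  200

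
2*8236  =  16472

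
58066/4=14516 + 1/2 = 14516.50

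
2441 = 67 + 2374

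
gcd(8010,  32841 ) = 801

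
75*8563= 642225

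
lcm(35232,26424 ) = 105696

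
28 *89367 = 2502276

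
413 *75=30975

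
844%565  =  279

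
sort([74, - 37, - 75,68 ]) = [ - 75,-37,68, 74 ] 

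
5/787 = 5/787 =0.01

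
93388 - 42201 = 51187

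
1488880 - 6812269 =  - 5323389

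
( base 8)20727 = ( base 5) 234123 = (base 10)8663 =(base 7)34154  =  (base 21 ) jdb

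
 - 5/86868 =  - 5/86868 = - 0.00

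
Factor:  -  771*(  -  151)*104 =12107784 = 2^3*3^1* 13^1 * 151^1*257^1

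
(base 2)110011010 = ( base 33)CE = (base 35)bp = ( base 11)343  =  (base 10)410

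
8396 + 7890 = 16286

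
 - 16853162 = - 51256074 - -34402912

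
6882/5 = 6882/5 = 1376.40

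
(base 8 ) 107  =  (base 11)65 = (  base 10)71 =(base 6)155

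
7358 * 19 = 139802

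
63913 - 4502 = 59411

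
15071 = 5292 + 9779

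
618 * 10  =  6180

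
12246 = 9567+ 2679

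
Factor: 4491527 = 239^1*18793^1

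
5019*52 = 260988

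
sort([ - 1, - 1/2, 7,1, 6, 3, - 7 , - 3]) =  [ - 7, - 3, - 1, - 1/2,1, 3,6, 7] 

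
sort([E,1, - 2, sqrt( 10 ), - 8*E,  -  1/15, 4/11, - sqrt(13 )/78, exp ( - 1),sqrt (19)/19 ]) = [ - 8*E, - 2, - 1/15, - sqrt( 13 )/78, sqrt( 19 )/19, 4/11,exp( - 1 ),  1, E, sqrt (10 ) ] 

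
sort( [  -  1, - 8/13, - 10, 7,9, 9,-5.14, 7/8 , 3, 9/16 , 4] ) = [-10, - 5.14, - 1,-8/13,9/16, 7/8,  3 , 4 , 7, 9,9 ] 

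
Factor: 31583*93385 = 2949378455 = 5^1*19^1*983^1*31583^1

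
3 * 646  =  1938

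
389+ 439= 828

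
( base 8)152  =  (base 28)3M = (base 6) 254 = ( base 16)6A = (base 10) 106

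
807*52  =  41964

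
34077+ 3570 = 37647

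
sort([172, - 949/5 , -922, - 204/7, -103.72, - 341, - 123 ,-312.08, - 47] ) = [ -922, - 341, - 312.08, - 949/5, - 123, - 103.72, - 47, - 204/7,172]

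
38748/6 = 6458 = 6458.00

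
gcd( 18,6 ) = 6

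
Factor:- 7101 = - 3^3*263^1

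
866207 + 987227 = 1853434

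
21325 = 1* 21325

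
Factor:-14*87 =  - 2^1 * 3^1*7^1  *  29^1 = - 1218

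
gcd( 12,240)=12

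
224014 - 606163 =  - 382149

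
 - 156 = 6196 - 6352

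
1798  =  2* 899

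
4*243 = 972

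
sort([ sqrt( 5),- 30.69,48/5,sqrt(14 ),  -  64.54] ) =[-64.54, - 30.69,sqrt(5 ),sqrt( 14 ),48/5] 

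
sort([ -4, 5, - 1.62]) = [ - 4, - 1.62,5]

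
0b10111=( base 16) 17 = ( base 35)N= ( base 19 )14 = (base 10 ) 23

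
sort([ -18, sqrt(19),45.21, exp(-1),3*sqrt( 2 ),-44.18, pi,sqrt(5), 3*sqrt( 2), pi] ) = [- 44.18, - 18, exp(  -  1 ), sqrt(5),pi, pi,3*sqrt(2),3*sqrt( 2), sqrt( 19 ), 45.21] 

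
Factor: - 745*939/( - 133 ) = 3^1*5^1*7^( - 1 )*19^(- 1 )*149^1*313^1 = 699555/133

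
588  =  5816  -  5228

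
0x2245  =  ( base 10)8773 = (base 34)7K1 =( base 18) 1917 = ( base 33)81s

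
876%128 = 108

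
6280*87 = 546360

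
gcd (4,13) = 1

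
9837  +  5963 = 15800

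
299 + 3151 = 3450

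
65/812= 65/812 = 0.08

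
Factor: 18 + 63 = 81 =3^4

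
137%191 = 137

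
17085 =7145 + 9940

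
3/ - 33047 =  - 3/33047  =  -0.00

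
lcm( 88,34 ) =1496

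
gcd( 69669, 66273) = 3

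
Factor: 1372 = 2^2*7^3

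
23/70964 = 23/70964= 0.00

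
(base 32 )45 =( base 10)133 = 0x85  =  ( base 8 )205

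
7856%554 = 100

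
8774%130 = 64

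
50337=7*7191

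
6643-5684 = 959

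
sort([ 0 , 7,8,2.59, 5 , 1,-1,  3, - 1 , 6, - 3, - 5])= [ - 5, -3, - 1, - 1 , 0, 1 , 2.59 , 3, 5,6, 7, 8] 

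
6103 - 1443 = 4660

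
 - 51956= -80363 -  - 28407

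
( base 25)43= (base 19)58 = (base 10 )103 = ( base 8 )147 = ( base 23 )4B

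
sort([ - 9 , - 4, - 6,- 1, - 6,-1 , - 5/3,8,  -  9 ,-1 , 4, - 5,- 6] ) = [- 9, - 9, - 6,-6, - 6, - 5, - 4,-5/3,-1, - 1 ,-1, 4,  8] 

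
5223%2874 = 2349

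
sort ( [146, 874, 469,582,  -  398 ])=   [ - 398, 146, 469, 582,874 ] 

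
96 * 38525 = 3698400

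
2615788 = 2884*907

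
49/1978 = 49/1978 = 0.02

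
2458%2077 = 381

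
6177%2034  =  75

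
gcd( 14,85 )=1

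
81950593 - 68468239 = 13482354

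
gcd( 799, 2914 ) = 47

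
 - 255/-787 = 255/787 = 0.32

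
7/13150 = 7/13150=   0.00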